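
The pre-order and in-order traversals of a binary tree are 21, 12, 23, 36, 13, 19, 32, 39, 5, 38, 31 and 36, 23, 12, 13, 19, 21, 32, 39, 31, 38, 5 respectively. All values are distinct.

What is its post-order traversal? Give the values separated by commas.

The first element of pre-order is the root; it splits in-order into left and right subtrees.
Root 21: left subtree has 5 nodes {36, 23, 12, 13, 19}, right has 5 {32, 39, 31, 38, 5}.
  Root 12: left subtree has 2 nodes {36, 23}, right has 2 {13, 19}.
    Root 23: left subtree has 1 node {36}, right has 0 { }.
    Root 13: left subtree has 0 nodes { }, right has 1 {19}.
  Root 32: left subtree has 0 nodes { }, right has 4 {39, 31, 38, 5}.
    Root 39: left subtree has 0 nodes { }, right has 3 {31, 38, 5}.
      Root 5: left subtree has 2 nodes {31, 38}, right has 0 { }.
        Root 38: left subtree has 1 node {31}, right has 0 { }.

36, 23, 19, 13, 12, 31, 38, 5, 39, 32, 21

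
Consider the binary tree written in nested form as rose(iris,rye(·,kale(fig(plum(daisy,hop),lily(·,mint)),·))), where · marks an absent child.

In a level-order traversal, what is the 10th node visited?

mint

Level-order visits nodes level by level from the root, left to right within each level.
Level 0: rose
Level 1: iris, rye
Level 2: kale
Level 3: fig
Level 4: plum, lily
Level 5: daisy, hop, mint
Full level-order sequence: rose, iris, rye, kale, fig, plum, lily, daisy, hop, mint.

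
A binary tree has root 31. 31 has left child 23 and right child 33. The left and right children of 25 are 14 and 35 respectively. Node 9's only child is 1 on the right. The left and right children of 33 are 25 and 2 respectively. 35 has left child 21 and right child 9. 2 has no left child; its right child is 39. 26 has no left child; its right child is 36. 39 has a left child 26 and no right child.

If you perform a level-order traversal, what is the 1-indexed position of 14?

6

Level-order visits nodes level by level from the root, left to right within each level.
Level 0: 31
Level 1: 23, 33
Level 2: 25, 2
Level 3: 14, 35, 39
Level 4: 21, 9, 26
Level 5: 1, 36
Full level-order sequence: 31, 23, 33, 25, 2, 14, 35, 39, 21, 9, 26, 1, 36.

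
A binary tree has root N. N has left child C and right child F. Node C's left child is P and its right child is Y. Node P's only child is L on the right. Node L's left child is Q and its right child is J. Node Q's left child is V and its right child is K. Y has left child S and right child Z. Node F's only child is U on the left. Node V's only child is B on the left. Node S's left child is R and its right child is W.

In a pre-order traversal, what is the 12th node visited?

R

Pre-order visits the node, then its left subtree, then its right subtree.
Visit N.
At N: go left to C.
  Visit C.
  At C: go left to P.
    Visit P.
    At P: no left child.
    At P: go right to L.
      Visit L.
      At L: go left to Q.
        Visit Q.
        At Q: go left to V.
          Visit V.
          At V: go left to B.
            B is a leaf — visit B.
          At V: no right child.
        At Q: go right to K.
          K is a leaf — visit K.
      At L: go right to J.
        J is a leaf — visit J.
  At C: go right to Y.
    Visit Y.
    At Y: go left to S.
      Visit S.
      At S: go left to R.
        R is a leaf — visit R.
      At S: go right to W.
        W is a leaf — visit W.
    At Y: go right to Z.
      Z is a leaf — visit Z.
At N: go right to F.
  Visit F.
  At F: go left to U.
    U is a leaf — visit U.
  At F: no right child.
Full pre-order sequence: N, C, P, L, Q, V, B, K, J, Y, S, R, W, Z, F, U.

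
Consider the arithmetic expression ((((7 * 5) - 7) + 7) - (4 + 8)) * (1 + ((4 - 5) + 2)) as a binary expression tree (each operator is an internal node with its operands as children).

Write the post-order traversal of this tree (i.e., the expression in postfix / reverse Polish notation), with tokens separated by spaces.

Post-order on an expression tree gives postfix notation: for each operator, emit left operand, right operand, then the operator.

7 5 * 7 - 7 + 4 8 + - 1 4 5 - 2 + + *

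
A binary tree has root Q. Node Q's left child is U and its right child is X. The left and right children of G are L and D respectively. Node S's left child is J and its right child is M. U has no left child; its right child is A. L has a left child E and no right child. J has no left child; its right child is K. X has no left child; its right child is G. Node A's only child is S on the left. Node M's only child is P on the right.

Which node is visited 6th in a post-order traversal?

Post-order visits the left subtree, then the right subtree, then the node.
At Q: go left to U.
  At U: no left child.
  At U: go right to A.
    At A: go left to S.
      At S: go left to J.
        At J: no left child.
        At J: go right to K.
          K is a leaf — visit K.
        Visit J.
      At S: go right to M.
        At M: no left child.
        At M: go right to P.
          P is a leaf — visit P.
        Visit M.
      Visit S.
    At A: no right child.
    Visit A.
  Visit U.
At Q: go right to X.
  At X: no left child.
  At X: go right to G.
    At G: go left to L.
      At L: go left to E.
        E is a leaf — visit E.
      At L: no right child.
      Visit L.
    At G: go right to D.
      D is a leaf — visit D.
    Visit G.
  Visit X.
Visit Q.
Full post-order sequence: K, J, P, M, S, A, U, E, L, D, G, X, Q.

A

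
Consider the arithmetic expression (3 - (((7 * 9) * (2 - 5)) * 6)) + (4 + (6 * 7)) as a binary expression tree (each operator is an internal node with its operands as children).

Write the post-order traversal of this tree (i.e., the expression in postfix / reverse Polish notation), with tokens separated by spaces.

Post-order on an expression tree gives postfix notation: for each operator, emit left operand, right operand, then the operator.

3 7 9 * 2 5 - * 6 * - 4 6 7 * + +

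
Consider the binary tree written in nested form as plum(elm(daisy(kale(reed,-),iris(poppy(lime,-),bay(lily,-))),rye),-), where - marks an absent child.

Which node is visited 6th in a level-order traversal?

iris

Level-order visits nodes level by level from the root, left to right within each level.
Level 0: plum
Level 1: elm
Level 2: daisy, rye
Level 3: kale, iris
Level 4: reed, poppy, bay
Level 5: lime, lily
Full level-order sequence: plum, elm, daisy, rye, kale, iris, reed, poppy, bay, lime, lily.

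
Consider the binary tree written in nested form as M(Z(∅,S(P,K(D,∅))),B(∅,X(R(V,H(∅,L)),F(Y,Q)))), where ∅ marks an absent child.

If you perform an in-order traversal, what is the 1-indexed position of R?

In-order visits the left subtree, then the node, then the right subtree.
At M: go left to Z.
  At Z: no left child.
  Visit Z.
  At Z: go right to S.
    At S: go left to P.
      P is a leaf — visit P.
    Visit S.
    At S: go right to K.
      At K: go left to D.
        D is a leaf — visit D.
      Visit K.
      At K: no right child.
Visit M.
At M: go right to B.
  At B: no left child.
  Visit B.
  At B: go right to X.
    At X: go left to R.
      At R: go left to V.
        V is a leaf — visit V.
      Visit R.
      At R: go right to H.
        At H: no left child.
        Visit H.
        At H: go right to L.
          L is a leaf — visit L.
    Visit X.
    At X: go right to F.
      At F: go left to Y.
        Y is a leaf — visit Y.
      Visit F.
      At F: go right to Q.
        Q is a leaf — visit Q.
Full in-order sequence: Z, P, S, D, K, M, B, V, R, H, L, X, Y, F, Q.

9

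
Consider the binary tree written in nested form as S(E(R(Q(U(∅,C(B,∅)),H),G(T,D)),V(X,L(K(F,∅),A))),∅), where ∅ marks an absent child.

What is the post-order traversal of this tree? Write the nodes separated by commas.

B, C, U, H, Q, T, D, G, R, X, F, K, A, L, V, E, S

Post-order visits the left subtree, then the right subtree, then the node.
At S: go left to E.
  At E: go left to R.
    At R: go left to Q.
      At Q: go left to U.
        At U: no left child.
        At U: go right to C.
          At C: go left to B.
            B is a leaf — visit B.
          At C: no right child.
          Visit C.
        Visit U.
      At Q: go right to H.
        H is a leaf — visit H.
      Visit Q.
    At R: go right to G.
      At G: go left to T.
        T is a leaf — visit T.
      At G: go right to D.
        D is a leaf — visit D.
      Visit G.
    Visit R.
  At E: go right to V.
    At V: go left to X.
      X is a leaf — visit X.
    At V: go right to L.
      At L: go left to K.
        At K: go left to F.
          F is a leaf — visit F.
        At K: no right child.
        Visit K.
      At L: go right to A.
        A is a leaf — visit A.
      Visit L.
    Visit V.
  Visit E.
At S: no right child.
Visit S.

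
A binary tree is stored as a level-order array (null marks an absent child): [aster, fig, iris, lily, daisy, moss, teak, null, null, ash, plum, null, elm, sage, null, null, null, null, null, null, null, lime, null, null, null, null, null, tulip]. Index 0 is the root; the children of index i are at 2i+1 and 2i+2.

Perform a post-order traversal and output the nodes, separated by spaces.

Post-order visits the left subtree, then the right subtree, then the node.
At aster: go left to fig.
  At fig: go left to lily.
    lily is a leaf — visit lily.
  At fig: go right to daisy.
    At daisy: go left to ash.
      ash is a leaf — visit ash.
    At daisy: go right to plum.
      At plum: go left to lime.
        lime is a leaf — visit lime.
      At plum: no right child.
      Visit plum.
    Visit daisy.
  Visit fig.
At aster: go right to iris.
  At iris: go left to moss.
    At moss: no left child.
    At moss: go right to elm.
      elm is a leaf — visit elm.
    Visit moss.
  At iris: go right to teak.
    At teak: go left to sage.
      At sage: go left to tulip.
        tulip is a leaf — visit tulip.
      At sage: no right child.
      Visit sage.
    At teak: no right child.
    Visit teak.
  Visit iris.
Visit aster.

lily ash lime plum daisy fig elm moss tulip sage teak iris aster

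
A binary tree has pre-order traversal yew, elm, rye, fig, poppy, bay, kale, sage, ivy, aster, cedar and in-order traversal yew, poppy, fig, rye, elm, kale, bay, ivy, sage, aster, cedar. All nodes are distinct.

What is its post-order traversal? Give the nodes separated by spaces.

The first element of pre-order is the root; it splits in-order into left and right subtrees.
Root yew: left subtree has 0 nodes { }, right has 10 {poppy, fig, rye, elm, kale, bay, ivy, sage, aster, cedar}.
  Root elm: left subtree has 3 nodes {poppy, fig, rye}, right has 6 {kale, bay, ivy, sage, aster, cedar}.
    Root rye: left subtree has 2 nodes {poppy, fig}, right has 0 { }.
      Root fig: left subtree has 1 node {poppy}, right has 0 { }.
    Root bay: left subtree has 1 node {kale}, right has 4 {ivy, sage, aster, cedar}.
      Root sage: left subtree has 1 node {ivy}, right has 2 {aster, cedar}.
        Root aster: left subtree has 0 nodes { }, right has 1 {cedar}.

poppy fig rye kale ivy cedar aster sage bay elm yew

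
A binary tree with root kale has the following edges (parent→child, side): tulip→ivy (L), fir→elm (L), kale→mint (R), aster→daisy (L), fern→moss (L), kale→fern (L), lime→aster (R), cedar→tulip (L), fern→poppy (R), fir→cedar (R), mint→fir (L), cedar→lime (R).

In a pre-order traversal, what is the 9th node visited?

tulip

Pre-order visits the node, then its left subtree, then its right subtree.
Visit kale.
At kale: go left to fern.
  Visit fern.
  At fern: go left to moss.
    moss is a leaf — visit moss.
  At fern: go right to poppy.
    poppy is a leaf — visit poppy.
At kale: go right to mint.
  Visit mint.
  At mint: go left to fir.
    Visit fir.
    At fir: go left to elm.
      elm is a leaf — visit elm.
    At fir: go right to cedar.
      Visit cedar.
      At cedar: go left to tulip.
        Visit tulip.
        At tulip: go left to ivy.
          ivy is a leaf — visit ivy.
        At tulip: no right child.
      At cedar: go right to lime.
        Visit lime.
        At lime: no left child.
        At lime: go right to aster.
          Visit aster.
          At aster: go left to daisy.
            daisy is a leaf — visit daisy.
          At aster: no right child.
  At mint: no right child.
Full pre-order sequence: kale, fern, moss, poppy, mint, fir, elm, cedar, tulip, ivy, lime, aster, daisy.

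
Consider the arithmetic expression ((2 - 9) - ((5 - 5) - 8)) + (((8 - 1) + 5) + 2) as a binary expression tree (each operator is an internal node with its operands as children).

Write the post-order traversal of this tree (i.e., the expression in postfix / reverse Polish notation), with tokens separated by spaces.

2 9 - 5 5 - 8 - - 8 1 - 5 + 2 + +

Post-order on an expression tree gives postfix notation: for each operator, emit left operand, right operand, then the operator.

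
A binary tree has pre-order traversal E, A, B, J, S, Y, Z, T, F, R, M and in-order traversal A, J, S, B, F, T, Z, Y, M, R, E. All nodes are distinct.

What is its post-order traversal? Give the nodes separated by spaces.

S J F T Z M R Y B A E

The first element of pre-order is the root; it splits in-order into left and right subtrees.
Root E: left subtree has 10 nodes {A, J, S, B, F, T, Z, Y, M, R}, right has 0 { }.
  Root A: left subtree has 0 nodes { }, right has 9 {J, S, B, F, T, Z, Y, M, R}.
    Root B: left subtree has 2 nodes {J, S}, right has 6 {F, T, Z, Y, M, R}.
      Root J: left subtree has 0 nodes { }, right has 1 {S}.
      Root Y: left subtree has 3 nodes {F, T, Z}, right has 2 {M, R}.
        Root Z: left subtree has 2 nodes {F, T}, right has 0 { }.
          Root T: left subtree has 1 node {F}, right has 0 { }.
        Root R: left subtree has 1 node {M}, right has 0 { }.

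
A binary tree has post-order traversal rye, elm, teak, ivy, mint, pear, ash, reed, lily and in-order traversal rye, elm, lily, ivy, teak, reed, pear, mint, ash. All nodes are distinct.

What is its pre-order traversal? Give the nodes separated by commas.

lily, elm, rye, reed, ivy, teak, ash, pear, mint

The last element of post-order is the root; it splits in-order into left and right subtrees.
Root lily: left subtree has 2 nodes {rye, elm}, right has 6 {ivy, teak, reed, pear, mint, ash}.
  Root elm: left subtree has 1 node {rye}, right has 0 { }.
  Root reed: left subtree has 2 nodes {ivy, teak}, right has 3 {pear, mint, ash}.
    Root ivy: left subtree has 0 nodes { }, right has 1 {teak}.
    Root ash: left subtree has 2 nodes {pear, mint}, right has 0 { }.
      Root pear: left subtree has 0 nodes { }, right has 1 {mint}.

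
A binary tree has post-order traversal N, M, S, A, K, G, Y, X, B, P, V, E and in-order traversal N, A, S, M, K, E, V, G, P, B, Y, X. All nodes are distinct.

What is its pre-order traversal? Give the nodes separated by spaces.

The last element of post-order is the root; it splits in-order into left and right subtrees.
Root E: left subtree has 5 nodes {N, A, S, M, K}, right has 6 {V, G, P, B, Y, X}.
  Root K: left subtree has 4 nodes {N, A, S, M}, right has 0 { }.
    Root A: left subtree has 1 node {N}, right has 2 {S, M}.
      Root S: left subtree has 0 nodes { }, right has 1 {M}.
  Root V: left subtree has 0 nodes { }, right has 5 {G, P, B, Y, X}.
    Root P: left subtree has 1 node {G}, right has 3 {B, Y, X}.
      Root B: left subtree has 0 nodes { }, right has 2 {Y, X}.
        Root X: left subtree has 1 node {Y}, right has 0 { }.

E K A N S M V P G B X Y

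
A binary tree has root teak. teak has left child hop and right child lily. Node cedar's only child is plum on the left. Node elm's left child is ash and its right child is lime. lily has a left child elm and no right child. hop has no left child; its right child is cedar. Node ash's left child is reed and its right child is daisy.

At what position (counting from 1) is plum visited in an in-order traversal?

In-order visits the left subtree, then the node, then the right subtree.
At teak: go left to hop.
  At hop: no left child.
  Visit hop.
  At hop: go right to cedar.
    At cedar: go left to plum.
      plum is a leaf — visit plum.
    Visit cedar.
    At cedar: no right child.
Visit teak.
At teak: go right to lily.
  At lily: go left to elm.
    At elm: go left to ash.
      At ash: go left to reed.
        reed is a leaf — visit reed.
      Visit ash.
      At ash: go right to daisy.
        daisy is a leaf — visit daisy.
    Visit elm.
    At elm: go right to lime.
      lime is a leaf — visit lime.
  Visit lily.
  At lily: no right child.
Full in-order sequence: hop, plum, cedar, teak, reed, ash, daisy, elm, lime, lily.

2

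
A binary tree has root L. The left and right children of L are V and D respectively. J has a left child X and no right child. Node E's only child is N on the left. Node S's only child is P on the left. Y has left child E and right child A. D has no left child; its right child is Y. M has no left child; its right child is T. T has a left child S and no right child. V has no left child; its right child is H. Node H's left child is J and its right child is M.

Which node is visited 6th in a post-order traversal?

M

Post-order visits the left subtree, then the right subtree, then the node.
At L: go left to V.
  At V: no left child.
  At V: go right to H.
    At H: go left to J.
      At J: go left to X.
        X is a leaf — visit X.
      At J: no right child.
      Visit J.
    At H: go right to M.
      At M: no left child.
      At M: go right to T.
        At T: go left to S.
          At S: go left to P.
            P is a leaf — visit P.
          At S: no right child.
          Visit S.
        At T: no right child.
        Visit T.
      Visit M.
    Visit H.
  Visit V.
At L: go right to D.
  At D: no left child.
  At D: go right to Y.
    At Y: go left to E.
      At E: go left to N.
        N is a leaf — visit N.
      At E: no right child.
      Visit E.
    At Y: go right to A.
      A is a leaf — visit A.
    Visit Y.
  Visit D.
Visit L.
Full post-order sequence: X, J, P, S, T, M, H, V, N, E, A, Y, D, L.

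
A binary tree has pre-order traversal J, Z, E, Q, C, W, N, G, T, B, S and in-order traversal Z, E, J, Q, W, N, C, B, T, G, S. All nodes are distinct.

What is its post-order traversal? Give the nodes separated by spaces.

The first element of pre-order is the root; it splits in-order into left and right subtrees.
Root J: left subtree has 2 nodes {Z, E}, right has 8 {Q, W, N, C, B, T, G, S}.
  Root Z: left subtree has 0 nodes { }, right has 1 {E}.
  Root Q: left subtree has 0 nodes { }, right has 7 {W, N, C, B, T, G, S}.
    Root C: left subtree has 2 nodes {W, N}, right has 4 {B, T, G, S}.
      Root W: left subtree has 0 nodes { }, right has 1 {N}.
      Root G: left subtree has 2 nodes {B, T}, right has 1 {S}.
        Root T: left subtree has 1 node {B}, right has 0 { }.

E Z N W B T S G C Q J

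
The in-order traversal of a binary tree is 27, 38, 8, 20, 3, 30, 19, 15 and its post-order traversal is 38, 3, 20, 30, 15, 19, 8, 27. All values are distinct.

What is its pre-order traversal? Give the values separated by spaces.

27 8 38 19 30 20 3 15

The last element of post-order is the root; it splits in-order into left and right subtrees.
Root 27: left subtree has 0 nodes { }, right has 7 {38, 8, 20, 3, 30, 19, 15}.
  Root 8: left subtree has 1 node {38}, right has 5 {20, 3, 30, 19, 15}.
    Root 19: left subtree has 3 nodes {20, 3, 30}, right has 1 {15}.
      Root 30: left subtree has 2 nodes {20, 3}, right has 0 { }.
        Root 20: left subtree has 0 nodes { }, right has 1 {3}.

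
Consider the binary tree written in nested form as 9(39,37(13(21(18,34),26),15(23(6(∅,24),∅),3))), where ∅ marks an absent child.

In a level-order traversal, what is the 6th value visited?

21

Level-order visits nodes level by level from the root, left to right within each level.
Level 0: 9
Level 1: 39, 37
Level 2: 13, 15
Level 3: 21, 26, 23, 3
Level 4: 18, 34, 6
Level 5: 24
Full level-order sequence: 9, 39, 37, 13, 15, 21, 26, 23, 3, 18, 34, 6, 24.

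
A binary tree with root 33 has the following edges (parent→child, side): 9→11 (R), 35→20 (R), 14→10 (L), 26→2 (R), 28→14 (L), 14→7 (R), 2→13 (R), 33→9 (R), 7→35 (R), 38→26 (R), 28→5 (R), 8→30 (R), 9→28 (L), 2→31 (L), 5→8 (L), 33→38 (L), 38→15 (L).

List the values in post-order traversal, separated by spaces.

15 31 13 2 26 38 10 20 35 7 14 30 8 5 28 11 9 33

Post-order visits the left subtree, then the right subtree, then the node.
At 33: go left to 38.
  At 38: go left to 15.
    15 is a leaf — visit 15.
  At 38: go right to 26.
    At 26: no left child.
    At 26: go right to 2.
      At 2: go left to 31.
        31 is a leaf — visit 31.
      At 2: go right to 13.
        13 is a leaf — visit 13.
      Visit 2.
    Visit 26.
  Visit 38.
At 33: go right to 9.
  At 9: go left to 28.
    At 28: go left to 14.
      At 14: go left to 10.
        10 is a leaf — visit 10.
      At 14: go right to 7.
        At 7: no left child.
        At 7: go right to 35.
          At 35: no left child.
          At 35: go right to 20.
            20 is a leaf — visit 20.
          Visit 35.
        Visit 7.
      Visit 14.
    At 28: go right to 5.
      At 5: go left to 8.
        At 8: no left child.
        At 8: go right to 30.
          30 is a leaf — visit 30.
        Visit 8.
      At 5: no right child.
      Visit 5.
    Visit 28.
  At 9: go right to 11.
    11 is a leaf — visit 11.
  Visit 9.
Visit 33.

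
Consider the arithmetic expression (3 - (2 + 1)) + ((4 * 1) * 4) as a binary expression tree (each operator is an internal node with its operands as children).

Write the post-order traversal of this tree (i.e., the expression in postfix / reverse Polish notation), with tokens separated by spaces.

Post-order on an expression tree gives postfix notation: for each operator, emit left operand, right operand, then the operator.

3 2 1 + - 4 1 * 4 * +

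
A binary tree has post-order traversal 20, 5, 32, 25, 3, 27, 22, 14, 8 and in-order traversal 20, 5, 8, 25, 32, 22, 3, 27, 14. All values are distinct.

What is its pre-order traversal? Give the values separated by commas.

8, 5, 20, 14, 22, 25, 32, 27, 3

The last element of post-order is the root; it splits in-order into left and right subtrees.
Root 8: left subtree has 2 nodes {20, 5}, right has 6 {25, 32, 22, 3, 27, 14}.
  Root 5: left subtree has 1 node {20}, right has 0 { }.
  Root 14: left subtree has 5 nodes {25, 32, 22, 3, 27}, right has 0 { }.
    Root 22: left subtree has 2 nodes {25, 32}, right has 2 {3, 27}.
      Root 25: left subtree has 0 nodes { }, right has 1 {32}.
      Root 27: left subtree has 1 node {3}, right has 0 { }.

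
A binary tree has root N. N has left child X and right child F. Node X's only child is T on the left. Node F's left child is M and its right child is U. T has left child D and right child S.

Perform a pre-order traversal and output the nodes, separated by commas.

N, X, T, D, S, F, M, U

Pre-order visits the node, then its left subtree, then its right subtree.
Visit N.
At N: go left to X.
  Visit X.
  At X: go left to T.
    Visit T.
    At T: go left to D.
      D is a leaf — visit D.
    At T: go right to S.
      S is a leaf — visit S.
  At X: no right child.
At N: go right to F.
  Visit F.
  At F: go left to M.
    M is a leaf — visit M.
  At F: go right to U.
    U is a leaf — visit U.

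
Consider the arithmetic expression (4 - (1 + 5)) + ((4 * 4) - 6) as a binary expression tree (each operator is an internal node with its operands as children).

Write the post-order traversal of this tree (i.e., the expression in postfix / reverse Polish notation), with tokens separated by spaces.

Post-order on an expression tree gives postfix notation: for each operator, emit left operand, right operand, then the operator.

4 1 5 + - 4 4 * 6 - +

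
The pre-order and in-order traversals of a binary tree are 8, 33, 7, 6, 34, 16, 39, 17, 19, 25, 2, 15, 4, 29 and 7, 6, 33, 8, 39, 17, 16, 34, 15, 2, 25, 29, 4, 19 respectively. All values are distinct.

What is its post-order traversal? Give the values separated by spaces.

6 7 33 17 39 16 15 2 29 4 25 19 34 8

The first element of pre-order is the root; it splits in-order into left and right subtrees.
Root 8: left subtree has 3 nodes {7, 6, 33}, right has 10 {39, 17, 16, 34, 15, 2, 25, 29, 4, 19}.
  Root 33: left subtree has 2 nodes {7, 6}, right has 0 { }.
    Root 7: left subtree has 0 nodes { }, right has 1 {6}.
  Root 34: left subtree has 3 nodes {39, 17, 16}, right has 6 {15, 2, 25, 29, 4, 19}.
    Root 16: left subtree has 2 nodes {39, 17}, right has 0 { }.
      Root 39: left subtree has 0 nodes { }, right has 1 {17}.
    Root 19: left subtree has 5 nodes {15, 2, 25, 29, 4}, right has 0 { }.
      Root 25: left subtree has 2 nodes {15, 2}, right has 2 {29, 4}.
        Root 2: left subtree has 1 node {15}, right has 0 { }.
        Root 4: left subtree has 1 node {29}, right has 0 { }.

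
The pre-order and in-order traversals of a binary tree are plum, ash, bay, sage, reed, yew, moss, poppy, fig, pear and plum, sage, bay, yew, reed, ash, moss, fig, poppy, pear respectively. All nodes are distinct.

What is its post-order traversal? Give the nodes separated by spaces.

sage yew reed bay fig pear poppy moss ash plum

The first element of pre-order is the root; it splits in-order into left and right subtrees.
Root plum: left subtree has 0 nodes { }, right has 9 {sage, bay, yew, reed, ash, moss, fig, poppy, pear}.
  Root ash: left subtree has 4 nodes {sage, bay, yew, reed}, right has 4 {moss, fig, poppy, pear}.
    Root bay: left subtree has 1 node {sage}, right has 2 {yew, reed}.
      Root reed: left subtree has 1 node {yew}, right has 0 { }.
    Root moss: left subtree has 0 nodes { }, right has 3 {fig, poppy, pear}.
      Root poppy: left subtree has 1 node {fig}, right has 1 {pear}.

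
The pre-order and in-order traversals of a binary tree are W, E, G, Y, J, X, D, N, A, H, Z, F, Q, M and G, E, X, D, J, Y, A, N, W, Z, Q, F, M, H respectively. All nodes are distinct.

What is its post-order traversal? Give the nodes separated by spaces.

G D X J A N Y E Q M F Z H W

The first element of pre-order is the root; it splits in-order into left and right subtrees.
Root W: left subtree has 8 nodes {G, E, X, D, J, Y, A, N}, right has 5 {Z, Q, F, M, H}.
  Root E: left subtree has 1 node {G}, right has 6 {X, D, J, Y, A, N}.
    Root Y: left subtree has 3 nodes {X, D, J}, right has 2 {A, N}.
      Root J: left subtree has 2 nodes {X, D}, right has 0 { }.
        Root X: left subtree has 0 nodes { }, right has 1 {D}.
      Root N: left subtree has 1 node {A}, right has 0 { }.
  Root H: left subtree has 4 nodes {Z, Q, F, M}, right has 0 { }.
    Root Z: left subtree has 0 nodes { }, right has 3 {Q, F, M}.
      Root F: left subtree has 1 node {Q}, right has 1 {M}.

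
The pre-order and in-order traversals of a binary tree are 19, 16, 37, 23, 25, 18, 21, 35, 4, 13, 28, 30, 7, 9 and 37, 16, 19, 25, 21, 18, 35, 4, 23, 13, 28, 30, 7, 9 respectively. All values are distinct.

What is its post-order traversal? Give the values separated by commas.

The first element of pre-order is the root; it splits in-order into left and right subtrees.
Root 19: left subtree has 2 nodes {37, 16}, right has 11 {25, 21, 18, 35, 4, 23, 13, 28, 30, 7, 9}.
  Root 16: left subtree has 1 node {37}, right has 0 { }.
  Root 23: left subtree has 5 nodes {25, 21, 18, 35, 4}, right has 5 {13, 28, 30, 7, 9}.
    Root 25: left subtree has 0 nodes { }, right has 4 {21, 18, 35, 4}.
      Root 18: left subtree has 1 node {21}, right has 2 {35, 4}.
        Root 35: left subtree has 0 nodes { }, right has 1 {4}.
    Root 13: left subtree has 0 nodes { }, right has 4 {28, 30, 7, 9}.
      Root 28: left subtree has 0 nodes { }, right has 3 {30, 7, 9}.
        Root 30: left subtree has 0 nodes { }, right has 2 {7, 9}.
          Root 7: left subtree has 0 nodes { }, right has 1 {9}.

37, 16, 21, 4, 35, 18, 25, 9, 7, 30, 28, 13, 23, 19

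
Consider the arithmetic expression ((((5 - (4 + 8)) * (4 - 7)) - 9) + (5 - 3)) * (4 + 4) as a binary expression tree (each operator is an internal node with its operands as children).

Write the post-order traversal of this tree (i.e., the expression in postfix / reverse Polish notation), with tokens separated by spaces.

5 4 8 + - 4 7 - * 9 - 5 3 - + 4 4 + *

Post-order on an expression tree gives postfix notation: for each operator, emit left operand, right operand, then the operator.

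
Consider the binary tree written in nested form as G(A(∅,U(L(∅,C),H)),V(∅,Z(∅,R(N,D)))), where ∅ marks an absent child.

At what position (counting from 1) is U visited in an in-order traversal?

In-order visits the left subtree, then the node, then the right subtree.
At G: go left to A.
  At A: no left child.
  Visit A.
  At A: go right to U.
    At U: go left to L.
      At L: no left child.
      Visit L.
      At L: go right to C.
        C is a leaf — visit C.
    Visit U.
    At U: go right to H.
      H is a leaf — visit H.
Visit G.
At G: go right to V.
  At V: no left child.
  Visit V.
  At V: go right to Z.
    At Z: no left child.
    Visit Z.
    At Z: go right to R.
      At R: go left to N.
        N is a leaf — visit N.
      Visit R.
      At R: go right to D.
        D is a leaf — visit D.
Full in-order sequence: A, L, C, U, H, G, V, Z, N, R, D.

4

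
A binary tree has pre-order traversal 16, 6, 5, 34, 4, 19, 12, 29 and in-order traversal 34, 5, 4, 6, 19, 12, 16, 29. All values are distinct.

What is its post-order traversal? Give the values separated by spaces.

34 4 5 12 19 6 29 16

The first element of pre-order is the root; it splits in-order into left and right subtrees.
Root 16: left subtree has 6 nodes {34, 5, 4, 6, 19, 12}, right has 1 {29}.
  Root 6: left subtree has 3 nodes {34, 5, 4}, right has 2 {19, 12}.
    Root 5: left subtree has 1 node {34}, right has 1 {4}.
    Root 19: left subtree has 0 nodes { }, right has 1 {12}.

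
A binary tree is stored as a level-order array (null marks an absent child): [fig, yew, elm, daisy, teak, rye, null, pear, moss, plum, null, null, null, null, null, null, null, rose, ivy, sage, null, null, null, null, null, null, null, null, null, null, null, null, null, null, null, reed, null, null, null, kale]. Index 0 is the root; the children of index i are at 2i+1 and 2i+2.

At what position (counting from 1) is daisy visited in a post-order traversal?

6

Post-order visits the left subtree, then the right subtree, then the node.
At fig: go left to yew.
  At yew: go left to daisy.
    At daisy: go left to pear.
      pear is a leaf — visit pear.
    At daisy: go right to moss.
      At moss: go left to rose.
        At rose: go left to reed.
          reed is a leaf — visit reed.
        At rose: no right child.
        Visit rose.
      At moss: go right to ivy.
        ivy is a leaf — visit ivy.
      Visit moss.
    Visit daisy.
  At yew: go right to teak.
    At teak: go left to plum.
      At plum: go left to sage.
        At sage: go left to kale.
          kale is a leaf — visit kale.
        At sage: no right child.
        Visit sage.
      At plum: no right child.
      Visit plum.
    At teak: no right child.
    Visit teak.
  Visit yew.
At fig: go right to elm.
  At elm: go left to rye.
    rye is a leaf — visit rye.
  At elm: no right child.
  Visit elm.
Visit fig.
Full post-order sequence: pear, reed, rose, ivy, moss, daisy, kale, sage, plum, teak, yew, rye, elm, fig.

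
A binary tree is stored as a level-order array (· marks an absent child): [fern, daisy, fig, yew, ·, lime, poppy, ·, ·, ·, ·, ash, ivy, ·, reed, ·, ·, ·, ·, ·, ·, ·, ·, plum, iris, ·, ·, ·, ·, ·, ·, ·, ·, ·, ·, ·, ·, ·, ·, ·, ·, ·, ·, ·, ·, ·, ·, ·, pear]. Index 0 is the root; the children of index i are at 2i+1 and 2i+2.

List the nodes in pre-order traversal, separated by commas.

fern, daisy, yew, fig, lime, ash, plum, pear, iris, ivy, poppy, reed

Pre-order visits the node, then its left subtree, then its right subtree.
Visit fern.
At fern: go left to daisy.
  Visit daisy.
  At daisy: go left to yew.
    yew is a leaf — visit yew.
  At daisy: no right child.
At fern: go right to fig.
  Visit fig.
  At fig: go left to lime.
    Visit lime.
    At lime: go left to ash.
      Visit ash.
      At ash: go left to plum.
        Visit plum.
        At plum: no left child.
        At plum: go right to pear.
          pear is a leaf — visit pear.
      At ash: go right to iris.
        iris is a leaf — visit iris.
    At lime: go right to ivy.
      ivy is a leaf — visit ivy.
  At fig: go right to poppy.
    Visit poppy.
    At poppy: no left child.
    At poppy: go right to reed.
      reed is a leaf — visit reed.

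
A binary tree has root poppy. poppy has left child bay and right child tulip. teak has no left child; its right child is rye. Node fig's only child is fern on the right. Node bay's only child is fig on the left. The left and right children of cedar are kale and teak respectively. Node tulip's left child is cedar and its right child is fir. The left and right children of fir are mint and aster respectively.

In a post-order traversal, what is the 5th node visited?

Post-order visits the left subtree, then the right subtree, then the node.
At poppy: go left to bay.
  At bay: go left to fig.
    At fig: no left child.
    At fig: go right to fern.
      fern is a leaf — visit fern.
    Visit fig.
  At bay: no right child.
  Visit bay.
At poppy: go right to tulip.
  At tulip: go left to cedar.
    At cedar: go left to kale.
      kale is a leaf — visit kale.
    At cedar: go right to teak.
      At teak: no left child.
      At teak: go right to rye.
        rye is a leaf — visit rye.
      Visit teak.
    Visit cedar.
  At tulip: go right to fir.
    At fir: go left to mint.
      mint is a leaf — visit mint.
    At fir: go right to aster.
      aster is a leaf — visit aster.
    Visit fir.
  Visit tulip.
Visit poppy.
Full post-order sequence: fern, fig, bay, kale, rye, teak, cedar, mint, aster, fir, tulip, poppy.

rye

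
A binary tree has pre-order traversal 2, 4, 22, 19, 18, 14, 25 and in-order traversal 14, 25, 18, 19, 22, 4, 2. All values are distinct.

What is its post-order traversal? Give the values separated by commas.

25, 14, 18, 19, 22, 4, 2

The first element of pre-order is the root; it splits in-order into left and right subtrees.
Root 2: left subtree has 6 nodes {14, 25, 18, 19, 22, 4}, right has 0 { }.
  Root 4: left subtree has 5 nodes {14, 25, 18, 19, 22}, right has 0 { }.
    Root 22: left subtree has 4 nodes {14, 25, 18, 19}, right has 0 { }.
      Root 19: left subtree has 3 nodes {14, 25, 18}, right has 0 { }.
        Root 18: left subtree has 2 nodes {14, 25}, right has 0 { }.
          Root 14: left subtree has 0 nodes { }, right has 1 {25}.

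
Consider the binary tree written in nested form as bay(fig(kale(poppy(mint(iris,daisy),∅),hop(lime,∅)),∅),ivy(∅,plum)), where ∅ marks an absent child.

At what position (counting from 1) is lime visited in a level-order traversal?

Level-order visits nodes level by level from the root, left to right within each level.
Level 0: bay
Level 1: fig, ivy
Level 2: kale, plum
Level 3: poppy, hop
Level 4: mint, lime
Level 5: iris, daisy
Full level-order sequence: bay, fig, ivy, kale, plum, poppy, hop, mint, lime, iris, daisy.

9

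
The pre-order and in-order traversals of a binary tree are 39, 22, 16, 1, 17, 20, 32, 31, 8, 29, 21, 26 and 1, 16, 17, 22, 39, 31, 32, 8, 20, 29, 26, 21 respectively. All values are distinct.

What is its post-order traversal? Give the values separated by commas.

1, 17, 16, 22, 31, 8, 32, 26, 21, 29, 20, 39

The first element of pre-order is the root; it splits in-order into left and right subtrees.
Root 39: left subtree has 4 nodes {1, 16, 17, 22}, right has 7 {31, 32, 8, 20, 29, 26, 21}.
  Root 22: left subtree has 3 nodes {1, 16, 17}, right has 0 { }.
    Root 16: left subtree has 1 node {1}, right has 1 {17}.
  Root 20: left subtree has 3 nodes {31, 32, 8}, right has 3 {29, 26, 21}.
    Root 32: left subtree has 1 node {31}, right has 1 {8}.
    Root 29: left subtree has 0 nodes { }, right has 2 {26, 21}.
      Root 21: left subtree has 1 node {26}, right has 0 { }.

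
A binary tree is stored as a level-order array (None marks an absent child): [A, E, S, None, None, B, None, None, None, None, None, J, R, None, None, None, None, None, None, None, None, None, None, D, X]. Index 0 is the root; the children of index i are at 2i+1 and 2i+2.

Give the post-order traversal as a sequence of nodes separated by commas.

Post-order visits the left subtree, then the right subtree, then the node.
At A: go left to E.
  E is a leaf — visit E.
At A: go right to S.
  At S: go left to B.
    At B: go left to J.
      At J: go left to D.
        D is a leaf — visit D.
      At J: go right to X.
        X is a leaf — visit X.
      Visit J.
    At B: go right to R.
      R is a leaf — visit R.
    Visit B.
  At S: no right child.
  Visit S.
Visit A.

E, D, X, J, R, B, S, A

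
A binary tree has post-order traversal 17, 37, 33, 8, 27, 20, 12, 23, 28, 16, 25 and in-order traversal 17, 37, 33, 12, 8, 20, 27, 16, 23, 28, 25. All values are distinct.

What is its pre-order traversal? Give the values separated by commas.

25, 16, 12, 33, 37, 17, 20, 8, 27, 28, 23

The last element of post-order is the root; it splits in-order into left and right subtrees.
Root 25: left subtree has 10 nodes {17, 37, 33, 12, 8, 20, 27, 16, 23, 28}, right has 0 { }.
  Root 16: left subtree has 7 nodes {17, 37, 33, 12, 8, 20, 27}, right has 2 {23, 28}.
    Root 12: left subtree has 3 nodes {17, 37, 33}, right has 3 {8, 20, 27}.
      Root 33: left subtree has 2 nodes {17, 37}, right has 0 { }.
        Root 37: left subtree has 1 node {17}, right has 0 { }.
      Root 20: left subtree has 1 node {8}, right has 1 {27}.
    Root 28: left subtree has 1 node {23}, right has 0 { }.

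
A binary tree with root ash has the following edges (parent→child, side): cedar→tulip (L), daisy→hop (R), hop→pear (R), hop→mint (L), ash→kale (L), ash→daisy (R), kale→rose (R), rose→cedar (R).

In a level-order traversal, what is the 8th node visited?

Level-order visits nodes level by level from the root, left to right within each level.
Level 0: ash
Level 1: kale, daisy
Level 2: rose, hop
Level 3: cedar, mint, pear
Level 4: tulip
Full level-order sequence: ash, kale, daisy, rose, hop, cedar, mint, pear, tulip.

pear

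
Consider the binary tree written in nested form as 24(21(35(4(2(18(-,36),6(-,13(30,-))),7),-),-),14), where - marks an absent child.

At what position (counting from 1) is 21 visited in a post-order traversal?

10

Post-order visits the left subtree, then the right subtree, then the node.
At 24: go left to 21.
  At 21: go left to 35.
    At 35: go left to 4.
      At 4: go left to 2.
        At 2: go left to 18.
          At 18: no left child.
          At 18: go right to 36.
            36 is a leaf — visit 36.
          Visit 18.
        At 2: go right to 6.
          At 6: no left child.
          At 6: go right to 13.
            At 13: go left to 30.
              30 is a leaf — visit 30.
            At 13: no right child.
            Visit 13.
          Visit 6.
        Visit 2.
      At 4: go right to 7.
        7 is a leaf — visit 7.
      Visit 4.
    At 35: no right child.
    Visit 35.
  At 21: no right child.
  Visit 21.
At 24: go right to 14.
  14 is a leaf — visit 14.
Visit 24.
Full post-order sequence: 36, 18, 30, 13, 6, 2, 7, 4, 35, 21, 14, 24.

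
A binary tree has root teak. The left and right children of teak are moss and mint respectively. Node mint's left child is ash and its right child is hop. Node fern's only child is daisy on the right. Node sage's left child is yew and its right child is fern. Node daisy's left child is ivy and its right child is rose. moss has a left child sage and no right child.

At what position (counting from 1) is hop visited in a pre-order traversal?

11

Pre-order visits the node, then its left subtree, then its right subtree.
Visit teak.
At teak: go left to moss.
  Visit moss.
  At moss: go left to sage.
    Visit sage.
    At sage: go left to yew.
      yew is a leaf — visit yew.
    At sage: go right to fern.
      Visit fern.
      At fern: no left child.
      At fern: go right to daisy.
        Visit daisy.
        At daisy: go left to ivy.
          ivy is a leaf — visit ivy.
        At daisy: go right to rose.
          rose is a leaf — visit rose.
  At moss: no right child.
At teak: go right to mint.
  Visit mint.
  At mint: go left to ash.
    ash is a leaf — visit ash.
  At mint: go right to hop.
    hop is a leaf — visit hop.
Full pre-order sequence: teak, moss, sage, yew, fern, daisy, ivy, rose, mint, ash, hop.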